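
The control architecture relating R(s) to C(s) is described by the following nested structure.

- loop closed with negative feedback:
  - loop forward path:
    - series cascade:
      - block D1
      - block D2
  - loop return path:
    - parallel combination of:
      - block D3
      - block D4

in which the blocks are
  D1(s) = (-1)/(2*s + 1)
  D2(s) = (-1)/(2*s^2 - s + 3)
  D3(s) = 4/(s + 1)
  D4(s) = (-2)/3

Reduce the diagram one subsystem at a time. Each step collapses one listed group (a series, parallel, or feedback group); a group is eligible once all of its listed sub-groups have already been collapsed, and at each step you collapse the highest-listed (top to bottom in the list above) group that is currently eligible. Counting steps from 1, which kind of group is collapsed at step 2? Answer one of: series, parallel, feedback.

Step 1 - reduce the series chain D1, D2
Step 2 - reduce the parallel group D3, D4
Step 3 - apply the feedback formula to (D1*D2), (D3+D4)
Step 2: parallel.

Final answer: parallel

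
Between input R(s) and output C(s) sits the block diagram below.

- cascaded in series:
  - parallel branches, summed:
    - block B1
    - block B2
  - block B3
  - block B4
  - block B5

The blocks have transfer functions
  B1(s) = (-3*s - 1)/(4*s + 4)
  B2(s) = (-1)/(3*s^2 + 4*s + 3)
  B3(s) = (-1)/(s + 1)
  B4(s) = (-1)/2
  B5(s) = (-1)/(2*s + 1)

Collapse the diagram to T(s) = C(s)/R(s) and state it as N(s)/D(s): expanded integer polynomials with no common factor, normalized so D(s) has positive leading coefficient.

(1) combine B1, B2 in parallel, giving (-9*s^3 - 15*s^2 - 17*s - 7)/(12*s^3 + 28*s^2 + 28*s + 12)
(2) combine (B1+B2), B3, B4, B5 in series: this yields T(s), and no further normalization is needed

Therefore the answer is (9*s^3 + 15*s^2 + 17*s + 7)/(48*s^5 + 184*s^4 + 304*s^3 + 272*s^2 + 128*s + 24).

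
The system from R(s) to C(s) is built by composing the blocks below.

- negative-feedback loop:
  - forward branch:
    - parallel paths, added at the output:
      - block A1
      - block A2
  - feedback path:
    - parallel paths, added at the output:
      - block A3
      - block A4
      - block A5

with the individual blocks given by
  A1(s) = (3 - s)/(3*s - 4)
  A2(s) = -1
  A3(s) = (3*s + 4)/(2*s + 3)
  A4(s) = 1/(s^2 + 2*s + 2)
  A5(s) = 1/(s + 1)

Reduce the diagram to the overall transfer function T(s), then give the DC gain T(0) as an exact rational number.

Step 1 - reduce the parallel group A1, A2 gives (7 - 4*s)/(3*s - 4)
Step 2 - parallel reduction of A3, A4, A5 gives (3*s^4 + 15*s^3 + 33*s^2 + 37*s + 17)/(2*s^4 + 9*s^3 + 17*s^2 + 16*s + 6)
Step 3 - close the feedback loop around (A1+A2), (A3+A4+A5) gives (8*s^5 + 22*s^4 + 5*s^3 - 55*s^2 - 88*s - 42)/(6*s^5 + 20*s^4 + 12*s^3 - 63*s^2 - 145*s - 95)
The step-3 result is T(s). Setting s = 0: T(0) = -42/(-95) = 42/95.

Final answer: 42/95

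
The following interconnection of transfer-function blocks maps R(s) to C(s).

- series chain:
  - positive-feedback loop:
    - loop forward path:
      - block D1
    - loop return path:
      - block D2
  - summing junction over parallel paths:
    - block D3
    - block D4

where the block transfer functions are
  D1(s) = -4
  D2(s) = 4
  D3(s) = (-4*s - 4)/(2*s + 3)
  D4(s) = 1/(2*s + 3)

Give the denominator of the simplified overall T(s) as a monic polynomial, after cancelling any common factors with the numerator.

Reducing step by step:

Step 1 - close the feedback loop around D1, D2, giving (-4)/17
Step 2 - combine D3, D4 in parallel, giving (-4*s - 3)/(2*s + 3)
Step 3 - combine [D1/(1-D1*D2)], (D3+D4) in series, giving (16*s + 12)/(34*s + 51)
Step 3 gives the fully reduced T(s), with no common factor left to cancel. The denominator's leading coefficient is 34, so divide each of its coefficients by 34 to get the monic form.

Answer: s + 3/2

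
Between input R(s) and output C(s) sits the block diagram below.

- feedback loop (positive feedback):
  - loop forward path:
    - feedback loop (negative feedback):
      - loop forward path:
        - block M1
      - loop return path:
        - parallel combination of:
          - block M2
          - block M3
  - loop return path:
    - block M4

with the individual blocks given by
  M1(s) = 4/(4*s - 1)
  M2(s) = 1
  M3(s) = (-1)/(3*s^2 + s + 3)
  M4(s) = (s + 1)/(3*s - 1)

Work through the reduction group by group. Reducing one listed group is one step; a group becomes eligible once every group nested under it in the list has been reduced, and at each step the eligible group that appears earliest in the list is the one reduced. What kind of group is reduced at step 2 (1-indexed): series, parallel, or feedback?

Reducing step by step:

1. combine M2, M3 in parallel
2. collapse the loop (M1 forward, (M2+M3) return)
3. collapse the loop ([M1/(1+M1*(M2+M3))] forward, M4 return)
The group at step 2 is a feedback group.

Answer: feedback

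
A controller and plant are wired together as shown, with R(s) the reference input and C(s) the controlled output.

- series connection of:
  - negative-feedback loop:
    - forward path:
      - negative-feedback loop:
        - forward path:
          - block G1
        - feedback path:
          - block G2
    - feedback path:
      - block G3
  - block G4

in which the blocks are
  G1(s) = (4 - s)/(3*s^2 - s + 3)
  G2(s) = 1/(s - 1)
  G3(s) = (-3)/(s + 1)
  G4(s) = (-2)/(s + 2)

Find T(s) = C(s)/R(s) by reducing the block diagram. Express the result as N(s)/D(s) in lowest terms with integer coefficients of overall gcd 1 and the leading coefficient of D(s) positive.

Reducing step by step:

Step 1: apply the feedback formula to G1, G2 = (-s^2 + 5*s - 4)/(3*s^3 - 4*s^2 + 3*s + 1)
Step 2: feedback reduction of [G1/(1+G1*G2)], G3 = (-s^3 + 4*s^2 + s - 4)/(3*s^4 - s^3 + 2*s^2 - 11*s + 13)
Step 3: series reduction of [[G1/(1+G1*G2)]/(1+[G1/(1+G1*G2)]*G3)], G4: this yields T(s), and no further normalization is needed

Answer: (2*s^3 - 8*s^2 - 2*s + 8)/(3*s^5 + 5*s^4 - 7*s^2 - 9*s + 26)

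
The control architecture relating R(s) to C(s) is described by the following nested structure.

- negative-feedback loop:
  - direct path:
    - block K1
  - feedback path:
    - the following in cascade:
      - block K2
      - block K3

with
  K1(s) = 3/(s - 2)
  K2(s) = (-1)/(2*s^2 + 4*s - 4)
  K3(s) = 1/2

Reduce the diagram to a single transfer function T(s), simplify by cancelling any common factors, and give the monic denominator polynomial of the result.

First reduce the diagram to T(s).

Step 1. cascade K2, K3: (-1)/(4*s^2 + 8*s - 8)
Step 2. close the feedback loop around K1, (K2*K3): (12*s^2 + 24*s - 24)/(4*s^3 - 24*s + 13)
T(s) is the step-2 result (common factors already cancelled). Leading coefficient of the denominator: 4. Divide through by 4 for the monic polynomial.

Answer: s^3 - 6*s + 13/4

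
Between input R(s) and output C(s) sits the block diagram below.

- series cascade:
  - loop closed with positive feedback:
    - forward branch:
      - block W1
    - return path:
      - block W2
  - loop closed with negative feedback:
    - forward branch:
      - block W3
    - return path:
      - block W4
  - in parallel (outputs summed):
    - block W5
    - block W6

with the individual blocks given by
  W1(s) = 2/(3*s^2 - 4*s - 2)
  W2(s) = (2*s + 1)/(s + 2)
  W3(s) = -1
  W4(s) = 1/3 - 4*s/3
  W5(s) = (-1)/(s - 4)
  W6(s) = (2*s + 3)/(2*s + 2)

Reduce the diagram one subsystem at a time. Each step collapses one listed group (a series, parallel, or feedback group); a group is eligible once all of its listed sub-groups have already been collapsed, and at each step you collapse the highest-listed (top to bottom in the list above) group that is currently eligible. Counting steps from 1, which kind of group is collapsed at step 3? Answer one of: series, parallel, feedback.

Reducing step by step:

1. collapse the loop (W1 forward, W2 return)
2. collapse the loop (W3 forward, W4 return)
3. sum the parallel branches W5, W6
4. combine [W1/(1-W1*W2)], [W3/(1+W3*W4)], (W5+W6) in series
The group at step 3 is a parallel group.

Answer: parallel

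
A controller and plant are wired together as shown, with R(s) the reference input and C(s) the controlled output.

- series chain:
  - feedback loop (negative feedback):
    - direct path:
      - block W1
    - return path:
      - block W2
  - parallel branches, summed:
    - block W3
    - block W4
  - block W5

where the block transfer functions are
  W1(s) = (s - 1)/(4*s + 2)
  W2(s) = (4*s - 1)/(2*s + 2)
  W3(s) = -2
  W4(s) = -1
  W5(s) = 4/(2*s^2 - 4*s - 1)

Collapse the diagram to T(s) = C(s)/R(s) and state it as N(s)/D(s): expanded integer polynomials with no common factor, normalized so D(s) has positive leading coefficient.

Reducing step by step:

Step 1. apply the feedback formula to W1, W2 -> (2*s^2 - 2)/(12*s^2 + 7*s + 5)
Step 2. sum the parallel branches W3, W4 -> -3
Step 3. multiply [W1/(1+W1*W2)], (W3+W4), W5 (series) - this is the overall T(s), already in the required normalized form

Answer: (24 - 24*s^2)/(24*s^4 - 34*s^3 - 30*s^2 - 27*s - 5)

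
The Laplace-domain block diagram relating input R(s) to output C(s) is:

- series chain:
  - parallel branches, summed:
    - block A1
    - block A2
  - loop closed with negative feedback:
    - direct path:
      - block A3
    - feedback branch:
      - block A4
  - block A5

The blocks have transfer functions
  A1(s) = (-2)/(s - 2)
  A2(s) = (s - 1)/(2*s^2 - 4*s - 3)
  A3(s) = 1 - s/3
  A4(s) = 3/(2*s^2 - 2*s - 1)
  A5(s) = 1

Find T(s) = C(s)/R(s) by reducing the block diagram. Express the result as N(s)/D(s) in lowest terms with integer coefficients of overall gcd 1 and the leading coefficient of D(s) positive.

Step 1. reduce the parallel group A1, A2; result (-3*s^2 + 5*s + 8)/(2*s^3 - 8*s^2 + 5*s + 6)
Step 2. apply the feedback formula to A3, A4; result (-2*s^3 + 8*s^2 - 5*s - 3)/(6*s^2 - 9*s + 6)
Step 3. multiply (A1+A2), [A3/(1+A3*A4)], A5 (series), which is the overall transfer function T(s) = C(s)/R(s) in lowest terms

Final answer: (6*s^5 - 34*s^4 + 39*s^3 + 48*s^2 - 55*s - 24)/(12*s^5 - 66*s^4 + 114*s^3 - 57*s^2 - 24*s + 36)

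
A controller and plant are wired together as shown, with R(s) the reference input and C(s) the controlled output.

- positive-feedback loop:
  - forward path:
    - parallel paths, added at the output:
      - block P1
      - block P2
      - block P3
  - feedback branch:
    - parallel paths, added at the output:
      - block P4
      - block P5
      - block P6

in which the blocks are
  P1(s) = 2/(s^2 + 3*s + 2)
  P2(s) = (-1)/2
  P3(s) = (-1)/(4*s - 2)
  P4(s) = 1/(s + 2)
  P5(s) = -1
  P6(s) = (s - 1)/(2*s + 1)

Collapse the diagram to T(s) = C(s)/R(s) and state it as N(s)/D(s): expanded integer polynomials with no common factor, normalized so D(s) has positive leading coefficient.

The answer is (-2*s^5 - 11*s^4 - 13*s^3 - 6*s - 4)/(3*s^5 + 15*s^4 + 24*s^3 + 4*s^2 - 6*s - 10).

Reasoning:
1. sum the parallel branches P1, P2, P3 gives (-s^3 - 3*s^2 + 2*s - 2)/(2*s^3 + 5*s^2 + s - 2)
2. parallel reduction of P4, P5, P6 gives (-s^2 - 2*s - 3)/(2*s^2 + 5*s + 2)
3. apply the feedback formula to (P1+P2+P3), (P4+P5+P6); the result is T(s) itself (integer coefficients, no common factor, positive leading denominator coefficient)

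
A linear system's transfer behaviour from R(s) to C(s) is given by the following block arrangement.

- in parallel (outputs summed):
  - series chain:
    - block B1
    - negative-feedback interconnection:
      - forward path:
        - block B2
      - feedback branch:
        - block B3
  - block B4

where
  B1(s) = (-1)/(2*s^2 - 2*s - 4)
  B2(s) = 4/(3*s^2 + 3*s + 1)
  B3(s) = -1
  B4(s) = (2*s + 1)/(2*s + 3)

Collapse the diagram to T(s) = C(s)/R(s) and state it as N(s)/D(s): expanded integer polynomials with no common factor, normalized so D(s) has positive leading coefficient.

First reduce the diagram to T(s).

Step 1 - collapse the loop (B2 forward, B3 return), giving 4/(3*s^2 + 3*s - 3)
Step 2 - multiply B1, [B2/(1+B2*B3)] (series), giving (-2)/(3*s^4 - 12*s^2 - 3*s + 6)
Step 3 - reduce the parallel group (B1*[B2/(1+B2*B3)]), B4 - this is the overall T(s), already in the required normalized form

Answer: (6*s^5 + 3*s^4 - 24*s^3 - 18*s^2 + 5*s)/(6*s^5 + 9*s^4 - 24*s^3 - 42*s^2 + 3*s + 18)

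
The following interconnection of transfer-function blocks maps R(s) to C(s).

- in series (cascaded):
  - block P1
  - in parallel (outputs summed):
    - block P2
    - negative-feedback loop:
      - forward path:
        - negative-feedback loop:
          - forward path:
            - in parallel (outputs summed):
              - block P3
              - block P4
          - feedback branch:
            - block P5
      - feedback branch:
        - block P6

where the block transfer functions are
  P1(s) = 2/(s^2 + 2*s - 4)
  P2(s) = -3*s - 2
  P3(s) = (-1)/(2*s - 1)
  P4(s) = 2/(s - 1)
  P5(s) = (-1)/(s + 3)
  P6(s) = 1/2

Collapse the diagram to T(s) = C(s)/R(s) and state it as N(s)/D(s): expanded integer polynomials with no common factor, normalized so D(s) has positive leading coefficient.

Step 1: sum the parallel branches P3, P4 gives (3*s - 1)/(2*s^2 - 3*s + 1)
Step 2: apply the feedback formula to (P3+P4), P5 gives (3*s^2 + 8*s - 3)/(2*s^3 + 3*s^2 - 11*s + 4)
Step 3: feedback reduction of [(P3+P4)/(1+(P3+P4)*P5)], P6 gives (6*s^2 + 16*s - 6)/(4*s^3 + 9*s^2 - 14*s + 5)
Step 4: add P2, [[(P3+P4)/(1+(P3+P4)*P5)]/(1+[(P3+P4)/(1+(P3+P4)*P5)]*P6)] (parallel) gives (-12*s^4 - 35*s^3 + 30*s^2 + 29*s - 16)/(4*s^3 + 9*s^2 - 14*s + 5)
Step 5: multiply P1, (P2+[[(P3+P4)/(1+(P3+P4)*P5)]/(1+[(P3+P4)/(1+(P3+P4)*P5)]*P6)]) (series), which is the overall transfer function T(s) = C(s)/R(s) in lowest terms

Therefore the answer is (-24*s^4 - 70*s^3 + 60*s^2 + 58*s - 32)/(4*s^5 + 17*s^4 - 12*s^3 - 59*s^2 + 66*s - 20).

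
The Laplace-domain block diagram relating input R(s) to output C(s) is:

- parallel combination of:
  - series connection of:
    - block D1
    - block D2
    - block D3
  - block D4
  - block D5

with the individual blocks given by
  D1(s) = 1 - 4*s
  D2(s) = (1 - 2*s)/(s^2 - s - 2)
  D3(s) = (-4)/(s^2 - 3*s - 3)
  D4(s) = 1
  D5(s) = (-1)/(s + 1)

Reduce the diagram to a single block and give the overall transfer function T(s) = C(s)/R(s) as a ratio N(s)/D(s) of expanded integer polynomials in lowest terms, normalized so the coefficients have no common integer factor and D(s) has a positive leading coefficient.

Reducing step by step:

(1) series reduction of D1, D2, D3 gives (-32*s^2 + 24*s - 4)/(s^4 - 4*s^3 - 2*s^2 + 9*s + 6)
(2) sum the parallel branches (D1*D2*D3), D4, D5 - this is the overall T(s), already in the required normalized form

Answer: (s^4 - 5*s^3 - 29*s^2 + 30*s - 4)/(s^4 - 4*s^3 - 2*s^2 + 9*s + 6)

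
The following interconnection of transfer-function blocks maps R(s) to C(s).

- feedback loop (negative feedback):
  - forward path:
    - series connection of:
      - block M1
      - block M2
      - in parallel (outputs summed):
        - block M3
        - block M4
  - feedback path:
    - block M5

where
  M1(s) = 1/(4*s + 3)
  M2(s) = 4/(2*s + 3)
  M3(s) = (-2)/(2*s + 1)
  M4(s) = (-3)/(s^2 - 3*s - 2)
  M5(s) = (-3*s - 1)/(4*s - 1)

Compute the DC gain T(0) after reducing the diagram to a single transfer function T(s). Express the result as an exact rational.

(1) sum the parallel branches M3, M4 gives (1 - 2*s^2)/(2*s^3 - 5*s^2 - 7*s - 2)
(2) reduce the series chain M1, M2, (M3+M4) gives (4 - 8*s^2)/(16*s^5 - 4*s^4 - 128*s^3 - 187*s^2 - 99*s - 18)
(3) reduce the feedback loop with forward (M1*M2*(M3+M4)) and return M5 gives (-32*s^3 + 8*s^2 + 16*s - 4)/(64*s^6 - 32*s^5 - 508*s^4 - 596*s^3 - 201*s^2 + 15*s + 14)
Step 3 gives the overall T(s). Then T(0) = -4/14 = -2/7.

Final answer: -2/7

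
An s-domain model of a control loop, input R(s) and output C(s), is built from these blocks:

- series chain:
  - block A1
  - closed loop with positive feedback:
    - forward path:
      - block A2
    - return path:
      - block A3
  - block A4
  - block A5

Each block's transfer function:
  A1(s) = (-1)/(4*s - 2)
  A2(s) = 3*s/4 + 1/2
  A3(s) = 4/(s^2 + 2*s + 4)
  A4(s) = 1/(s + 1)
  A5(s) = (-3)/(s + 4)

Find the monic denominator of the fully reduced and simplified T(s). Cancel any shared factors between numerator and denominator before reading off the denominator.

Reducing step by step:

1. close the feedback loop around A2, A3; result (3*s^3 + 8*s^2 + 16*s + 8)/(4*s^2 - 4*s + 8)
2. series reduction of A1, [A2/(1-A2*A3)], A4, A5; result (9*s^3 + 24*s^2 + 48*s + 24)/(16*s^5 + 56*s^4 - 16*s^3 + 88*s^2 + 80*s - 64)
Step 2 gives the fully reduced T(s), with no common factor left to cancel. The denominator's leading coefficient is 16, so divide each of its coefficients by 16 to get the monic form.

Answer: s^5 + 7*s^4/2 - s^3 + 11*s^2/2 + 5*s - 4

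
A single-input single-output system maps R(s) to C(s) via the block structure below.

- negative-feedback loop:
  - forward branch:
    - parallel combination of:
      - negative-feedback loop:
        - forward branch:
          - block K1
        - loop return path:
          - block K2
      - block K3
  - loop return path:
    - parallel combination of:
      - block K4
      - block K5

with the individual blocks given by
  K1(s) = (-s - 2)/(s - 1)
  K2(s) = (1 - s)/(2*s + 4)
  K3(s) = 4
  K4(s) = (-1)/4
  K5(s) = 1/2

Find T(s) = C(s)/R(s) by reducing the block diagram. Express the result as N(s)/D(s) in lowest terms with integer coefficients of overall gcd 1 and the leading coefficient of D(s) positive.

The answer is (20*s - 32)/(11*s - 14).

Reasoning:
(1) collapse the loop (K1 forward, K2 return) gives (-2*s - 4)/(3*s - 3)
(2) sum the parallel branches [K1/(1+K1*K2)], K3 gives (10*s - 16)/(3*s - 3)
(3) sum the parallel branches K4, K5 gives 1/4
(4) apply the feedback formula to ([K1/(1+K1*K2)]+K3), (K4+K5), which is the overall transfer function T(s) = C(s)/R(s) in lowest terms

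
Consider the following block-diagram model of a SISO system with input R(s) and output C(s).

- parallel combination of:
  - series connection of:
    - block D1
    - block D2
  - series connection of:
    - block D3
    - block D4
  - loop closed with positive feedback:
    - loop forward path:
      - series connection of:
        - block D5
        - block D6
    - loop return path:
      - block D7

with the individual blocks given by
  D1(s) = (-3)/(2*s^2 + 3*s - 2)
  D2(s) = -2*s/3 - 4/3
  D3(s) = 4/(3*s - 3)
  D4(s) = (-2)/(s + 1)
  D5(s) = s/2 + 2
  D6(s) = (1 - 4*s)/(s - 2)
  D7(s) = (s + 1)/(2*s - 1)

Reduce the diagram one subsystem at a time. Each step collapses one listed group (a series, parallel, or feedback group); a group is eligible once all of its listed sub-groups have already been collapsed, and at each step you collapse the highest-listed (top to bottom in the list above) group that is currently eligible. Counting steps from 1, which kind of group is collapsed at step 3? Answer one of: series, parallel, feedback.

Reducing step by step:

Step 1 - reduce the series chain D1, D2
Step 2 - cascade D3, D4
Step 3 - cascade D5, D6
Step 4 - feedback reduction of (D5*D6), D7
Step 5 - reduce the parallel group (D1*D2), (D3*D4), [(D5*D6)/(1-(D5*D6)*D7)]
The group at step 3 is a series group.

Answer: series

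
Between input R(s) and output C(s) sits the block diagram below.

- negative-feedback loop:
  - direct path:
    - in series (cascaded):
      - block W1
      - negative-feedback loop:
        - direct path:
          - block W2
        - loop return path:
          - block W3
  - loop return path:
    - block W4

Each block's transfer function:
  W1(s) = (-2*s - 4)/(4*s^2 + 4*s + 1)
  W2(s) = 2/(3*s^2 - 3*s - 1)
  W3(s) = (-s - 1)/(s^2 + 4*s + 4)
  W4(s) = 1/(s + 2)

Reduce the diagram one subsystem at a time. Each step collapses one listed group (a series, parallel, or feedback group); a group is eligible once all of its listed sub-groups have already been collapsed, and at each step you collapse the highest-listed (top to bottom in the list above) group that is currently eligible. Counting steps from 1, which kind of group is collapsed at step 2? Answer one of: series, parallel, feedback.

Step 1 - apply the feedback formula to W2, W3
Step 2 - multiply W1, [W2/(1+W2*W3)] (series)
Step 3 - close the feedback loop around (W1*[W2/(1+W2*W3)]), W4
Step 2: series.

Final answer: series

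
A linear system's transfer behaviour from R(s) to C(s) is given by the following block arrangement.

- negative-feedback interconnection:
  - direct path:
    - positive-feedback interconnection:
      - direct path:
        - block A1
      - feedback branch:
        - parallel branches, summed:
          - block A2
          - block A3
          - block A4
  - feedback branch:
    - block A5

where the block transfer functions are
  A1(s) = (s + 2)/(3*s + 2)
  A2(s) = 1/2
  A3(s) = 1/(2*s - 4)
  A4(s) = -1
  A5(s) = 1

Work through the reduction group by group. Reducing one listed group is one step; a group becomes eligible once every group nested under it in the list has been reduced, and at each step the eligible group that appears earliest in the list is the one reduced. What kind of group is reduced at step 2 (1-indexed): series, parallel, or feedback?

(1) parallel reduction of A2, A3, A4
(2) close the feedback loop around A1, (A2+A3+A4)
(3) feedback reduction of [A1/(1-A1*(A2+A3+A4))], A5
Step 2: feedback.

Answer: feedback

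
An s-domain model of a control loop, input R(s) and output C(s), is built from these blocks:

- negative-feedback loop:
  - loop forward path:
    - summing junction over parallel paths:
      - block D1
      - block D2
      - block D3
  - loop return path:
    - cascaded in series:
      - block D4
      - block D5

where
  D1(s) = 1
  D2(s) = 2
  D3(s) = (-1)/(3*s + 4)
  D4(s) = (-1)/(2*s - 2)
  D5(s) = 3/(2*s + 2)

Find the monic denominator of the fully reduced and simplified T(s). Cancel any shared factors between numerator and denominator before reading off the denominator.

Step 1 - parallel reduction of D1, D2, D3 gives (9*s + 11)/(3*s + 4)
Step 2 - reduce the series chain D4, D5 gives (-3)/(4*s^2 - 4)
Step 3 - collapse the loop ((D1+D2+D3) forward, (D4*D5) return) gives (36*s^3 + 44*s^2 - 36*s - 44)/(12*s^3 + 16*s^2 - 39*s - 49)
The result of step 3 is T(s) in lowest terms. Its denominator has leading coefficient 12; dividing the denominator through by 12 makes it monic.

Answer: s^3 + 4*s^2/3 - 13*s/4 - 49/12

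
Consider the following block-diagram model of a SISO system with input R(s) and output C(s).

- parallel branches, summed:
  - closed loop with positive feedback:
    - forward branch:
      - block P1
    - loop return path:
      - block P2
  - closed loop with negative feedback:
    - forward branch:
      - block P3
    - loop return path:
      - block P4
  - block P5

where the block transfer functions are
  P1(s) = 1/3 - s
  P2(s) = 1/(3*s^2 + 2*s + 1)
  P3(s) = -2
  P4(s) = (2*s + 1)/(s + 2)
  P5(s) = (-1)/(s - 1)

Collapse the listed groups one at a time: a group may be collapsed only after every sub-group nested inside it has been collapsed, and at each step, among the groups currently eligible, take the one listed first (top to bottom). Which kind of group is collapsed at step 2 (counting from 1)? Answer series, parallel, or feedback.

Answer: feedback

Working:
Step 1. feedback reduction of P1, P2
Step 2. close the feedback loop around P3, P4
Step 3. sum the parallel branches [P1/(1-P1*P2)], [P3/(1+P3*P4)], P5
At step 2 the group reduced is feedback.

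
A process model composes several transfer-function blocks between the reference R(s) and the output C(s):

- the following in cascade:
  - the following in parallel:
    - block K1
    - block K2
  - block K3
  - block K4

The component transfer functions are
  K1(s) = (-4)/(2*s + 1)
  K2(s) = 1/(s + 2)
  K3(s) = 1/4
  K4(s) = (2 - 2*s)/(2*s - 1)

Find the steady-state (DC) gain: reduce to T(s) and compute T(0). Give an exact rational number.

Step 1: reduce the parallel group K1, K2 = (-2*s - 7)/(2*s^2 + 5*s + 2)
Step 2: reduce the series chain (K1+K2), K3, K4 = (2*s^2 + 5*s - 7)/(8*s^3 + 16*s^2 - 2*s - 4)
The step-2 result is T(s). Setting s = 0: T(0) = -7/(-4) = 7/4.

Answer: 7/4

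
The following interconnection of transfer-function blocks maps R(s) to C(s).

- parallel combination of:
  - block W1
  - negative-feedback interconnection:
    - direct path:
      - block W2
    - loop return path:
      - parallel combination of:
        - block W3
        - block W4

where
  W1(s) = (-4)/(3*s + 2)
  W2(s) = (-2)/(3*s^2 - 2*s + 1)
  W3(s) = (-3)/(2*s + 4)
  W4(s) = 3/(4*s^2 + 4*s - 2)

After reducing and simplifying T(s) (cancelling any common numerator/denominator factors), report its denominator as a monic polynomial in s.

Step 1: reduce the parallel group W3, W4 = (-6*s^2 - 3*s + 9)/(4*s^3 + 12*s^2 + 6*s - 4)
Step 2: reduce the feedback loop with forward W2 and return (W3+W4) = (-4*s^3 - 12*s^2 - 6*s + 4)/(6*s^5 + 14*s^4 - s^3 + 10*s - 11)
Step 3: sum the parallel branches W1, [W2/(1+W2*(W3+W4))] = (-24*s^5 - 68*s^4 - 40*s^3 - 42*s^2 - 40*s + 52)/(18*s^6 + 54*s^5 + 25*s^4 - 2*s^3 + 30*s^2 - 13*s - 22)
The result of step 3 is T(s) in lowest terms. Its denominator has leading coefficient 18; dividing the denominator through by 18 makes it monic.

Hence the answer: s^6 + 3*s^5 + 25*s^4/18 - s^3/9 + 5*s^2/3 - 13*s/18 - 11/9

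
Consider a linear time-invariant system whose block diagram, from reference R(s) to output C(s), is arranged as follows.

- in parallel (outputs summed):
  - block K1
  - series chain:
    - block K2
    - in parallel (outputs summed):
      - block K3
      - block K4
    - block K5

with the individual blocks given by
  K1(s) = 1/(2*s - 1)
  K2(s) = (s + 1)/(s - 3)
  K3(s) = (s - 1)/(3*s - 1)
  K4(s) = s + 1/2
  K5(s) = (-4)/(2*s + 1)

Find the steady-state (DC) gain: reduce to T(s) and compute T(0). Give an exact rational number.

Answer: 1

Working:
Step 1: add K3, K4 (parallel) gives (6*s^2 + 3*s - 3)/(6*s - 2)
Step 2: series reduction of K2, (K3+K4), K5 gives (-12*s^3 - 18*s^2 + 6)/(6*s^3 - 17*s^2 - 4*s + 3)
Step 3: combine K1, (K2*(K3+K4)*K5) in parallel gives (-24*s^4 - 18*s^3 + s^2 + 8*s - 3)/(12*s^4 - 40*s^3 + 9*s^2 + 10*s - 3)
Step 3 gives the overall T(s). Then T(0) = -3/(-3) = 1.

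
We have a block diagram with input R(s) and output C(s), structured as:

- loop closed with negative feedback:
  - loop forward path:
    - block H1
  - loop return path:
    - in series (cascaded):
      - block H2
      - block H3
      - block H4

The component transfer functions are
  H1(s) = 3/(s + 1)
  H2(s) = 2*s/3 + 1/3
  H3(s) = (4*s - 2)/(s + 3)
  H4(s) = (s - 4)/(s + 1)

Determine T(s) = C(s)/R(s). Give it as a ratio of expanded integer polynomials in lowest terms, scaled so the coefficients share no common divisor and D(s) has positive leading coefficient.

(1) series reduction of H2, H3, H4 gives (8*s^3 - 32*s^2 - 2*s + 8)/(3*s^2 + 12*s + 9)
(2) apply the feedback formula to H1, (H2*H3*H4): this yields T(s), and no further normalization is needed

Answer: (3*s^2 + 12*s + 9)/(9*s^3 - 27*s^2 + 5*s + 11)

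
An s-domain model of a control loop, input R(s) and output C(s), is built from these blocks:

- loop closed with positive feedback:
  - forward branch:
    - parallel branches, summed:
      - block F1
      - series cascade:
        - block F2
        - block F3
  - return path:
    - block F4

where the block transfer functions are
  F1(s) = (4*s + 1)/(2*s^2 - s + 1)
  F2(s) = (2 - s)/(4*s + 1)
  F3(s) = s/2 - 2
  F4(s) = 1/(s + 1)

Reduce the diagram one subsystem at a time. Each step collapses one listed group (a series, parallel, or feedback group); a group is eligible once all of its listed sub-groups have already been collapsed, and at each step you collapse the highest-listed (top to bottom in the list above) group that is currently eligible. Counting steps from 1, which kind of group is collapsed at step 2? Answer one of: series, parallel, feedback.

(1) reduce the series chain F2, F3
(2) sum the parallel branches F1, (F2*F3)
(3) feedback reduction of (F1+(F2*F3)), F4
Step 2 collapses a parallel group.

Final answer: parallel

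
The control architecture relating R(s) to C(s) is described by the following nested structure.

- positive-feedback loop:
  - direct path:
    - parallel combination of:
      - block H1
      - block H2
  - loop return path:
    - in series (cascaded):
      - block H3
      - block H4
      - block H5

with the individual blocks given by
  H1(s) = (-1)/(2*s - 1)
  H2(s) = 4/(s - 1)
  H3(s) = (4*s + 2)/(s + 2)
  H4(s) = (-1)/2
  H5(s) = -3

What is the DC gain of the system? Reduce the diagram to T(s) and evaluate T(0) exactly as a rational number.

Answer: -6/11

Working:
(1) add H1, H2 (parallel), giving (7*s - 3)/(2*s^2 - 3*s + 1)
(2) reduce the series chain H3, H4, H5, giving (6*s + 3)/(s + 2)
(3) reduce the feedback loop with forward (H1+H2) and return (H3*H4*H5), giving (7*s^2 + 11*s - 6)/(2*s^3 - 41*s^2 - 8*s + 11)
That last expression is T(s); at s = 0 only the constant terms survive, so T(0) = -6/11.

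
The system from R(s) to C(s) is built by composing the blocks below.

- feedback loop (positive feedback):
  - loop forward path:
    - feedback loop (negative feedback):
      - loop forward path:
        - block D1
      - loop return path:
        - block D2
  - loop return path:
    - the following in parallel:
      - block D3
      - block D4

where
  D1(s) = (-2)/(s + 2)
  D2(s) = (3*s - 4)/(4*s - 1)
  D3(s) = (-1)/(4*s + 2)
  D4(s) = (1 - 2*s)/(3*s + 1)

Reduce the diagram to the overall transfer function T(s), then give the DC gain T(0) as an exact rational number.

Reducing step by step:

(1) reduce the feedback loop with forward D1 and return D2: (2 - 8*s)/(4*s^2 + s + 6)
(2) reduce the parallel group D3, D4: (-8*s^2 - 3*s + 1)/(12*s^2 + 10*s + 2)
(3) close the feedback loop around [D1/(1+D1*D2)], (D3+D4): (-48*s^3 - 28*s^2 + 2*s + 2)/(24*s^4 - 6*s^3 + 41*s^2 + 38*s + 5)
That last expression is T(s); at s = 0 only the constant terms survive, so T(0) = 2/5.

Answer: 2/5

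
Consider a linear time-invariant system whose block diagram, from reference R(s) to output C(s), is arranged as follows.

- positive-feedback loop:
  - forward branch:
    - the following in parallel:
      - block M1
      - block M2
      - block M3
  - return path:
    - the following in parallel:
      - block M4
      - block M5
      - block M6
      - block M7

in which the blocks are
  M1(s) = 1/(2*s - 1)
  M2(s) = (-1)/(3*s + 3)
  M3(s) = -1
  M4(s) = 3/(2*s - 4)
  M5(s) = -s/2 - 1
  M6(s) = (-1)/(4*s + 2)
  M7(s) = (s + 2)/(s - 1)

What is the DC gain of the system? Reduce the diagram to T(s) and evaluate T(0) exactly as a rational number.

Step 1: combine M1, M2, M3 in parallel, giving (-6*s^2 - 2*s + 7)/(6*s^2 + 3*s - 3)
Step 2: parallel reduction of M4, M5, M6, M7, giving (-2*s^4 + 5*s^3 + 16*s^2 - 20*s - 17)/(4*s^3 - 10*s^2 + 2*s + 4)
Step 3: feedback reduction of (M1+M2+M3), (M4+M5+M6+M7), giving (24*s^5 - 52*s^4 - 36*s^3 + 98*s^2 - 6*s - 28)/(12*s^6 - 50*s^5 - 72*s^4 + 153*s^3 + 194*s^2 - 112*s - 107)
The step-3 result is T(s). Setting s = 0: T(0) = -28/(-107) = 28/107.

Therefore the answer is 28/107.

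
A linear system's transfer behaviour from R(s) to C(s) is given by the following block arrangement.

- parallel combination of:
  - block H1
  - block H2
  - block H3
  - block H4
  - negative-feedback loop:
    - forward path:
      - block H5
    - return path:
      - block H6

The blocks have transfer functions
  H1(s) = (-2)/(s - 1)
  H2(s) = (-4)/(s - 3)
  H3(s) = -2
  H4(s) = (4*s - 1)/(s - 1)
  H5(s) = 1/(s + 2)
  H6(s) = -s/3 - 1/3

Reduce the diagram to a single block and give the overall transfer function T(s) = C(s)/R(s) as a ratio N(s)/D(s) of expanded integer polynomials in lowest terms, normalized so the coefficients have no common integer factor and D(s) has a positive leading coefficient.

The answer is (4*s^3 - 9*s^2 - 53*s + 44)/(2*s^3 - 3*s^2 - 14*s + 15).

Reasoning:
1. collapse the loop (H5 forward, H6 return), giving 3/(2*s + 5)
2. reduce the parallel group H1, H2, H3, H4, [H5/(1+H5*H6)]: this yields T(s), and no further normalization is needed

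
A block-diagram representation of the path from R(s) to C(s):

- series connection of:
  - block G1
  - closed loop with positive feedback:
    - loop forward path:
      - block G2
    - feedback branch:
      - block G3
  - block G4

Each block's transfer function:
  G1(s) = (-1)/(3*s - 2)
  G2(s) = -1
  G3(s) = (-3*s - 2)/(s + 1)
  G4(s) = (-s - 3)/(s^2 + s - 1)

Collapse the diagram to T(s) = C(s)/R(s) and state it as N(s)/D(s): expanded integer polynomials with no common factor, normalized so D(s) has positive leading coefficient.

First reduce the diagram to T(s).

Step 1: close the feedback loop around G2, G3 -> (s + 1)/(2*s + 1)
Step 2: reduce the series chain G1, [G2/(1-G2*G3)], G4, which is the overall transfer function T(s) = C(s)/R(s) in lowest terms

Answer: (s^2 + 4*s + 3)/(6*s^4 + 5*s^3 - 9*s^2 - s + 2)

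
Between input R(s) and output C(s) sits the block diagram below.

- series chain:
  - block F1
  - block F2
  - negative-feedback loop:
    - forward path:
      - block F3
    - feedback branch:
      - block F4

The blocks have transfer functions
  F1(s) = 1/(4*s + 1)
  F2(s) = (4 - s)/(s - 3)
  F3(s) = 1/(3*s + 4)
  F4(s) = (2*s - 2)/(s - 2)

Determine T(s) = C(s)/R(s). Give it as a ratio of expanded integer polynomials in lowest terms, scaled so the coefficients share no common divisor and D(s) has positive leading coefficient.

[1] close the feedback loop around F3, F4: (s - 2)/(3*s^2 - 10)
[2] multiply F1, F2, [F3/(1+F3*F4)] (series) - this is the overall T(s), already in the required normalized form

Answer: (-s^2 + 6*s - 8)/(12*s^4 - 33*s^3 - 49*s^2 + 110*s + 30)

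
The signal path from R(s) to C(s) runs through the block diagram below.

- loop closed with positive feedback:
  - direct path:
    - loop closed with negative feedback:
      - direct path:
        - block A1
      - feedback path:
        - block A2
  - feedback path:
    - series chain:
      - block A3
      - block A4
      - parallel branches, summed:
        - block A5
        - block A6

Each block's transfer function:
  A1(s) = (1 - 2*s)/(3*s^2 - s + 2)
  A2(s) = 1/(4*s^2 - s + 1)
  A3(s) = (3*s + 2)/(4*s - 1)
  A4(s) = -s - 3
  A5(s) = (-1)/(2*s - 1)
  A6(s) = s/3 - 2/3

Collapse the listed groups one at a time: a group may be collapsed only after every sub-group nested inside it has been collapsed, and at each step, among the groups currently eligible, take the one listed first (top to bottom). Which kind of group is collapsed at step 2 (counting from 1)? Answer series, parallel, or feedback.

The answer is parallel.

Reasoning:
(1) feedback reduction of A1, A2
(2) parallel reduction of A5, A6
(3) multiply A3, A4, (A5+A6) (series)
(4) collapse the loop ([A1/(1+A1*A2)] forward, (A3*A4*(A5+A6)) return)
So the answer for step 2 is parallel.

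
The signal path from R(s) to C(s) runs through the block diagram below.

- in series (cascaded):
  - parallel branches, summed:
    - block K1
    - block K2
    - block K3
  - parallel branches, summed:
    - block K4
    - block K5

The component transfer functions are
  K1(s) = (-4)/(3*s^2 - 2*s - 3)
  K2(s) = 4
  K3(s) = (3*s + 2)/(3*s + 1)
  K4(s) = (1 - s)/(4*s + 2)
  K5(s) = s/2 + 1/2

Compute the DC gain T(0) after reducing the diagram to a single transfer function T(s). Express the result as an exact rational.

1. reduce the parallel group K1, K2, K3 gives (45*s^3 - 12*s^2 - 69*s - 22)/(9*s^3 - 3*s^2 - 11*s - 3)
2. parallel reduction of K4, K5 gives (s^2 + s + 1)/(2*s + 1)
3. series reduction of (K1+K2+K3), (K4+K5) gives (45*s^5 + 33*s^4 - 36*s^3 - 103*s^2 - 91*s - 22)/(18*s^4 + 3*s^3 - 25*s^2 - 17*s - 3)
The step-3 result is T(s). Setting s = 0: T(0) = -22/(-3) = 22/3.

Hence the answer: 22/3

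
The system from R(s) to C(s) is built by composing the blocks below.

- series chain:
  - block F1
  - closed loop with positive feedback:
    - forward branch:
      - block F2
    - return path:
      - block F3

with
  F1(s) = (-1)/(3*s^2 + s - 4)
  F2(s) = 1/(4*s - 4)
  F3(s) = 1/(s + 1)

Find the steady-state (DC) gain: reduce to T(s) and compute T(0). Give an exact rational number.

Reducing step by step:

1. feedback reduction of F2, F3, giving (s + 1)/(4*s^2 - 5)
2. series reduction of F1, [F2/(1-F2*F3)], giving (-s - 1)/(12*s^4 + 4*s^3 - 31*s^2 - 5*s + 20)
The step-2 result is T(s). Setting s = 0: T(0) = -1/20.

Answer: -1/20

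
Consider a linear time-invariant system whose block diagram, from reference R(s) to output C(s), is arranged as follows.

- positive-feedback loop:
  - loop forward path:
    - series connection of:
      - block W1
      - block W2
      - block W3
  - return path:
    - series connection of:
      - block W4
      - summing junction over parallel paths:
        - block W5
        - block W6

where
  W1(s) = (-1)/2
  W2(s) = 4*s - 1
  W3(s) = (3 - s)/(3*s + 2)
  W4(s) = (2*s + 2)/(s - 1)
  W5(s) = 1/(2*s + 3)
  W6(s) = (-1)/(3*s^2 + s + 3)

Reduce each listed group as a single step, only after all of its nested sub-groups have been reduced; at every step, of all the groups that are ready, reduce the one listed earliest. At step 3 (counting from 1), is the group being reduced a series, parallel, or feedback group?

(1) combine W1, W2, W3 in series
(2) sum the parallel branches W5, W6
(3) reduce the series chain W4, (W5+W6)
(4) close the feedback loop around (W1*W2*W3), (W4*(W5+W6))
At step 3 the group reduced is series.

Therefore the answer is series.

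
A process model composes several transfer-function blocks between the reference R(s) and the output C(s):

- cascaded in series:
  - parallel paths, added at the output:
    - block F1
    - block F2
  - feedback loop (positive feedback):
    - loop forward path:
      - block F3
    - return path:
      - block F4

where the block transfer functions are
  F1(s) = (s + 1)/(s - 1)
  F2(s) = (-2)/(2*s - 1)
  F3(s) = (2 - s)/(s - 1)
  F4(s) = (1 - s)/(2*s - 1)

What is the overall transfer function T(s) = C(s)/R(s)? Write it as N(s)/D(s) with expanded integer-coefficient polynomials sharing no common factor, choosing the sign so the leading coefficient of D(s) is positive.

Reducing step by step:

Step 1 - add F1, F2 (parallel) -> (2*s^2 - s + 1)/(2*s^2 - 3*s + 1)
Step 2 - close the feedback loop around F3, F4 -> (-2*s^2 + 5*s - 2)/(s^2 - 1)
Step 3 - cascade (F1+F2), [F3/(1-F3*F4)]; the result is T(s) itself (integer coefficients, no common factor, positive leading denominator coefficient)

Answer: (-2*s^3 + 5*s^2 - 3*s + 2)/(s^3 - s^2 - s + 1)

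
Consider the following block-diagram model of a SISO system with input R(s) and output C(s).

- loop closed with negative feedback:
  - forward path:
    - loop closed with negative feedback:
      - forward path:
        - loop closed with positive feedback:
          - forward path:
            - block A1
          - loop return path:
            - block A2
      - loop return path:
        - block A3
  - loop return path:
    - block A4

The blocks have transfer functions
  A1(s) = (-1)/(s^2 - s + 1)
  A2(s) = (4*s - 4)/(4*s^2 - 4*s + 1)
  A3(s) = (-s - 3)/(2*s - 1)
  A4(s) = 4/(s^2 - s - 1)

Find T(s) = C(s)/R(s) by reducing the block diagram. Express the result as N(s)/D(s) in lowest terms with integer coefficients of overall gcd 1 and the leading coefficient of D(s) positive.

Step 1 - apply the feedback formula to A1, A2; result (-4*s^2 + 4*s - 1)/(4*s^4 - 8*s^3 + 9*s^2 - s - 3)
Step 2 - feedback reduction of [A1/(1-A1*A2)], A3; result (-4*s^2 + 4*s - 1)/(4*s^4 - 8*s^3 + 11*s^2 + 4*s - 6)
Step 3 - collapse the loop ([[A1/(1-A1*A2)]/(1+[A1/(1-A1*A2)]*A3)] forward, A4 return): this yields T(s), and no further normalization is needed

Answer: (-4*s^4 + 8*s^3 - s^2 - 3*s + 1)/(4*s^6 - 12*s^5 + 15*s^4 + s^3 - 37*s^2 + 18*s + 2)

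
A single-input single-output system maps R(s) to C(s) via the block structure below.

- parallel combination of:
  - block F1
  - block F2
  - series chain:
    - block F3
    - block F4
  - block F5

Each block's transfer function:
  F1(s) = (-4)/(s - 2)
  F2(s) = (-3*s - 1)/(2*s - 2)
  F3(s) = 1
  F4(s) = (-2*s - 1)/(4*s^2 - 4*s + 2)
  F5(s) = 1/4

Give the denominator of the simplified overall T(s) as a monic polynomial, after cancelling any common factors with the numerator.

Step 1: series reduction of F3, F4: (-2*s - 1)/(4*s^2 - 4*s + 2)
Step 2: combine F1, F2, (F3*F4), F5 in parallel: (-10*s^4 - 12*s^3 + 67*s^2 - 55*s + 18)/(8*s^4 - 32*s^3 + 44*s^2 - 28*s + 8)
The result of step 2 is T(s) in lowest terms. Its denominator has leading coefficient 8; dividing the denominator through by 8 makes it monic.

Hence the answer: s^4 - 4*s^3 + 11*s^2/2 - 7*s/2 + 1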